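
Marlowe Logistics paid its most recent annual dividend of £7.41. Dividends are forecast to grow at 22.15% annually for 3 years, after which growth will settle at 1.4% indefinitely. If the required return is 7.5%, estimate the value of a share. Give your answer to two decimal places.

£209.57

Two-stage DDM. Project D₁…D_3 at 0.2215, terminal growth 0.014, discount at r = 0.075.
D_1 = 9.0513
D_2 = 11.0562
D_3 = 13.5051
Terminal value at t=3: TV = D_4/(r−g) = 13.6942/(0.075−0.014) = 224.4950
P₀ = 9.0513/(1+0.075)^1 + 11.0562/(1+0.075)^2 + 13.5051/(1+0.075)^3 + 224.4950/(1+0.075)^3 = 209.5678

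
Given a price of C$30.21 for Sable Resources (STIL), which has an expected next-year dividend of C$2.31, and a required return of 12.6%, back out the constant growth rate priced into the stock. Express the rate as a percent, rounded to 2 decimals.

4.95%

From P₀ = D₁/(r − g), the implied growth is g = r − D₁/P₀.
g = 0.126 − 2.31/30.21 = 0.126 − 0.07646 = 0.04954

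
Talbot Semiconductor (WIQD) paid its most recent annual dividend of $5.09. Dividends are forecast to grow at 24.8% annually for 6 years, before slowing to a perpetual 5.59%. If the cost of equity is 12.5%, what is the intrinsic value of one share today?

Two-stage DDM. Project D₁…D_6 at 0.248, terminal growth 0.0559, discount at r = 0.125.
D_1 = 6.3523
D_2 = 7.9277
D_3 = 9.8938
D_4 = 12.3474
D_5 = 15.4096
D_6 = 19.2312
Terminal value at t=6: TV = D_7/(r−g) = 20.3062/(0.125−0.0559) = 293.8665
P₀ = 6.3523/(1+0.125)^1 + 7.9277/(1+0.125)^2 + 9.8938/(1+0.125)^3 + 12.3474/(1+0.125)^4 + 15.4096/(1+0.125)^5 + 19.2312/(1+0.125)^6 + 293.8665/(1+0.125)^6 = 189.5604

$189.56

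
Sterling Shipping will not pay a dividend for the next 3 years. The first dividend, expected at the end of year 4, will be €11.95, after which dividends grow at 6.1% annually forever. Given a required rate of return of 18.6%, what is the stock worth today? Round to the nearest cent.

Deferred-dividend DDM. At t=3 the remaining stream is a growing perpetuity with first payment D_4 = 11.95.
V_3 = D_4/(r−g) = 11.95/(0.186−0.061) = 95.6000
P₀ = V_3/(1+r)^3 = 95.6000/(1+0.186)^3 = 57.3065

€57.31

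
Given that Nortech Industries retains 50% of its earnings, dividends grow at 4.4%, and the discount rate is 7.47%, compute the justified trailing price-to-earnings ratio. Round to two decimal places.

Payout ratio b = 1 − 0.50 = 0.50.
Justified trailing P/E = b(1+g)/(r−g) = 0.50×(1+0.044)/(0.0747−0.044) = 17.0033

17.00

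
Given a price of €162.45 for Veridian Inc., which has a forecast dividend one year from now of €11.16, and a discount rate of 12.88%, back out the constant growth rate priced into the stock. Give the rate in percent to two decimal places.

From P₀ = D₁/(r − g), the implied growth is g = r − D₁/P₀.
g = 0.1288 − 11.16/162.45 = 0.1288 − 0.06870 = 0.06010

6.01%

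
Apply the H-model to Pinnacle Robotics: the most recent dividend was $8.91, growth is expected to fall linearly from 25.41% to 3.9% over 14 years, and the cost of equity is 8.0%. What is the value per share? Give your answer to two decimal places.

$553.01

H-model: P₀ = D₀[(1+g_L) + H(g_S−g_L)]/(r−g_L), with H = 14/2 = 7.
P₀ = 8.91 × [(1+0.039) + 7×(0.2541−0.039)] / (0.08−0.039)
   = 8.91 × 2.5447 / 0.041 = 553.0068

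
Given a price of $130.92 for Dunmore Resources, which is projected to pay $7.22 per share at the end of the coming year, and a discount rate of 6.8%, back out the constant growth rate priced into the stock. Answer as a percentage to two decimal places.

1.29%

From P₀ = D₁/(r − g), the implied growth is g = r − D₁/P₀.
g = 0.068 − 7.22/130.92 = 0.068 − 0.05515 = 0.01285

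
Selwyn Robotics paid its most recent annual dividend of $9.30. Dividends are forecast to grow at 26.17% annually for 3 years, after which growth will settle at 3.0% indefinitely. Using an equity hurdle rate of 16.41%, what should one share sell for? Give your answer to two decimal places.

$123.79

Two-stage DDM. Project D₁…D_3 at 0.2617, terminal growth 0.03, discount at r = 0.1641.
D_1 = 11.7338
D_2 = 14.8045
D_3 = 18.6789
Terminal value at t=3: TV = D_4/(r−g) = 19.2393/(0.1641−0.03) = 143.4695
P₀ = 11.7338/(1+0.1641)^1 + 14.8045/(1+0.1641)^2 + 18.6789/(1+0.1641)^3 + 143.4695/(1+0.1641)^3 = 123.7924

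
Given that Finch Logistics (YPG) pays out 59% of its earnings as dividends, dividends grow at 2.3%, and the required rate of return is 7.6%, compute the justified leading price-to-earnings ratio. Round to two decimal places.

11.13

Justified leading P/E = b/(r−g) = 0.59/(0.076−0.023) = 11.1321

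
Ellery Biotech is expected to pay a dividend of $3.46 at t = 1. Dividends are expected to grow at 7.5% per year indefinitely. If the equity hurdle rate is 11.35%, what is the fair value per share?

Gordon growth model: P₀ = D₁/(r − g), with D₁ = 3.46 given directly.
P₀ = 3.4600 / (0.1135 − 0.075) = 3.4600 / 0.0385 = 89.8701

$89.87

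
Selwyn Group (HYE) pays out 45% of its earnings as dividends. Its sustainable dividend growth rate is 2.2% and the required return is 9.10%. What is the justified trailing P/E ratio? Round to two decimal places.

Justified trailing P/E = b(1+g)/(r−g) = 0.45×(1+0.022)/(0.091−0.022) = 6.6652

6.67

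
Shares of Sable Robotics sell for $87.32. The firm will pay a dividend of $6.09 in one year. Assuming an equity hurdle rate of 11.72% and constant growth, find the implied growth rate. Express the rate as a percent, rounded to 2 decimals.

4.75%

From P₀ = D₁/(r − g), the implied growth is g = r − D₁/P₀.
g = 0.1172 − 6.09/87.32 = 0.1172 − 0.06974 = 0.04746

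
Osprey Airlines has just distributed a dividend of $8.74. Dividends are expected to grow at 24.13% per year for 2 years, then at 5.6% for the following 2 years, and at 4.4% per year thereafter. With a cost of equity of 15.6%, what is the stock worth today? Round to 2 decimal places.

$115.46

Three-stage DDM. Project D₁…D_4; terminal Gordon value at t=4 with g = 0.044; discount at r = 0.156.
D_1 = 10.8490
D_2 = 13.4668
D_3 = 14.2210
D_4 = 15.0173
TV_4 = 15.6781/(0.156−0.044) = 139.9830
P₀ = Σ Dₜ/(1+r)ᵗ + TV_4/(1+r)^4 = 115.4643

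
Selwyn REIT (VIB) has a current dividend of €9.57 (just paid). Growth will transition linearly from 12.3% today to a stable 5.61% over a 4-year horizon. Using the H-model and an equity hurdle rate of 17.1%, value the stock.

€99.11

H-model: P₀ = D₀[(1+g_L) + H(g_S−g_L)]/(r−g_L), with H = 4/2 = 2.
P₀ = 9.57 × [(1+0.0561) + 2×(0.123−0.0561)] / (0.171−0.0561)
   = 9.57 × 1.1899 / 0.1149 = 99.1066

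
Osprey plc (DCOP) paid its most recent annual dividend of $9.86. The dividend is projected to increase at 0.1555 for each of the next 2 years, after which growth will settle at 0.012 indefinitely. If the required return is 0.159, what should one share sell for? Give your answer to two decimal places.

Two-stage DDM. Project D₁…D_2 at 0.1555, terminal growth 0.012, discount at r = 0.159.
D_1 = 11.3932
D_2 = 13.1649
Terminal value at t=2: TV = D_3/(r−g) = 13.3229/(0.159−0.012) = 90.6317
P₀ = 11.3932/(1+0.159)^1 + 13.1649/(1+0.159)^2 + 90.6317/(1+0.159)^2 = 87.1011

$87.10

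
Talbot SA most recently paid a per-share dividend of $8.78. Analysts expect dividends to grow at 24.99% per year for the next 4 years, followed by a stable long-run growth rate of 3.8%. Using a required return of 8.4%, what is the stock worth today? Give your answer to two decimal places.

Two-stage DDM. Project D₁…D_4 at 0.2499, terminal growth 0.038, discount at r = 0.084.
D_1 = 10.9741
D_2 = 13.7166
D_3 = 17.1443
D_4 = 21.4287
Terminal value at t=4: TV = D_5/(r−g) = 22.2430/(0.084−0.038) = 483.5430
P₀ = 10.9741/(1+0.084)^1 + 13.7166/(1+0.084)^2 + 17.1443/(1+0.084)^3 + 21.4287/(1+0.084)^4 + 483.5430/(1+0.084)^4 = 400.9775

$400.98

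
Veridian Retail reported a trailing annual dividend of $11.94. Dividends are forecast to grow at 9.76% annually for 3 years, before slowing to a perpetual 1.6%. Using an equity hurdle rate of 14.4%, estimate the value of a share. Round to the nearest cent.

Two-stage DDM. Project D₁…D_3 at 0.0976, terminal growth 0.016, discount at r = 0.144.
D_1 = 13.1053
D_2 = 14.3844
D_3 = 15.7883
Terminal value at t=3: TV = D_4/(r−g) = 16.0410/(0.144−0.016) = 125.3200
P₀ = 13.1053/(1+0.144)^1 + 14.3844/(1+0.144)^2 + 15.7883/(1+0.144)^3 + 125.3200/(1+0.144)^3 = 116.6953

$116.70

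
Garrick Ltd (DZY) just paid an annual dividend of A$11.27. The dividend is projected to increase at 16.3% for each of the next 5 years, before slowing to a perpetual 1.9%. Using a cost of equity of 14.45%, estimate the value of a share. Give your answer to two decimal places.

Two-stage DDM. Project D₁…D_5 at 0.163, terminal growth 0.019, discount at r = 0.1445.
D_1 = 13.1070
D_2 = 15.2435
D_3 = 17.7281
D_4 = 20.6178
D_5 = 23.9785
Terminal value at t=5: TV = D_6/(r−g) = 24.4341/(0.1445−0.019) = 194.6942
P₀ = 13.1070/(1+0.1445)^1 + 15.2435/(1+0.1445)^2 + 17.7281/(1+0.1445)^3 + 20.6178/(1+0.1445)^4 + 23.9785/(1+0.1445)^5 + 194.6942/(1+0.1445)^5 = 158.2879

A$158.29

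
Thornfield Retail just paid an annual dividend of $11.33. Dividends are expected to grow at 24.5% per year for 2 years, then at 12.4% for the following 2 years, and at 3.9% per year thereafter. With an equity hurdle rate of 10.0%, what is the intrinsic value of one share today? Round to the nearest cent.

$315.44

Three-stage DDM. Project D₁…D_4; terminal Gordon value at t=4 with g = 0.039; discount at r = 0.1.
D_1 = 14.1059
D_2 = 17.5618
D_3 = 19.7394
D_4 = 22.1871
TV_4 = 23.0524/(0.1−0.039) = 377.9088
P₀ = Σ Dₜ/(1+r)ᵗ + TV_4/(1+r)^4 = 315.4388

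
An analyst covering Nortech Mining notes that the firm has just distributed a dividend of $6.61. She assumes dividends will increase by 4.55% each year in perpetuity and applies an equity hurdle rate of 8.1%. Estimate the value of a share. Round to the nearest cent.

Gordon growth model: P₀ = D₁/(r − g). D₁ = 6.61 × (1 + 0.0455) = 6.9108.
P₀ = 6.9108 / (0.081 − 0.0455) = 6.9108 / 0.0355 = 194.6692

$194.67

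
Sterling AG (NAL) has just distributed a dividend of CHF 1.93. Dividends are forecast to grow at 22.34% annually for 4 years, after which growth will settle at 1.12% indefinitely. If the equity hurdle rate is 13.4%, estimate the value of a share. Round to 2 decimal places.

CHF 30.89

Two-stage DDM. Project D₁…D_4 at 0.2234, terminal growth 0.0112, discount at r = 0.134.
D_1 = 2.3612
D_2 = 2.8886
D_3 = 3.5340
D_4 = 4.3235
Terminal value at t=4: TV = D_5/(r−g) = 4.3719/(0.134−0.0112) = 35.6016
P₀ = 2.3612/(1+0.134)^1 + 2.8886/(1+0.134)^2 + 3.5340/(1+0.134)^3 + 4.3235/(1+0.134)^4 + 35.6016/(1+0.134)^4 = 30.8950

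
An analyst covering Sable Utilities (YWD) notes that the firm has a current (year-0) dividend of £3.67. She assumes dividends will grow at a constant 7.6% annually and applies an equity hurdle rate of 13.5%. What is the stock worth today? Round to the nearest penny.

£66.93

Gordon growth model: P₀ = D₁/(r − g). D₁ = 3.67 × (1 + 0.076) = 3.9489.
P₀ = 3.9489 / (0.135 − 0.076) = 3.9489 / 0.059 = 66.9308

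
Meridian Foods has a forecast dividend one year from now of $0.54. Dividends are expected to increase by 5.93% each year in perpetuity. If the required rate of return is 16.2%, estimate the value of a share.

Gordon growth model: P₀ = D₁/(r − g), with D₁ = 0.54 given directly.
P₀ = 0.5400 / (0.162 − 0.0593) = 0.5400 / 0.1027 = 5.2580

$5.26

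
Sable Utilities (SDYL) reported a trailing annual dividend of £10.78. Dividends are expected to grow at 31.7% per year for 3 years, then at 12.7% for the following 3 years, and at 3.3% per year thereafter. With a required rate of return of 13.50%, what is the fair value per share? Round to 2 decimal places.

£260.66

Three-stage DDM. Project D₁…D_6; terminal Gordon value at t=6 with g = 0.033; discount at r = 0.135.
D_1 = 14.1973
D_2 = 18.6978
D_3 = 24.6250
D_4 = 27.7524
D_5 = 31.2769
D_6 = 35.2491
TV_6 = 36.4123/(0.135−0.033) = 356.9834
P₀ = Σ Dₜ/(1+r)ᵗ + TV_6/(1+r)^6 = 260.6645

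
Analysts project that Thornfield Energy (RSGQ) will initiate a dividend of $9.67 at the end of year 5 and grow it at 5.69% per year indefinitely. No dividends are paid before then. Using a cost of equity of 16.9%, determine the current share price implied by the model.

Deferred-dividend DDM. At t=4 the remaining stream is a growing perpetuity with first payment D_5 = 9.67.
V_4 = D_5/(r−g) = 9.67/(0.169−0.0569) = 86.2623
P₀ = V_4/(1+r)^4 = 86.2623/(1+0.169)^4 = 46.1916

$46.19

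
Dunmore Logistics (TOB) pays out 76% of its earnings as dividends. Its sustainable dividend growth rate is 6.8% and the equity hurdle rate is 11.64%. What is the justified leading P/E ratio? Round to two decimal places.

15.70

Justified leading P/E = b/(r−g) = 0.76/(0.1164−0.068) = 15.7025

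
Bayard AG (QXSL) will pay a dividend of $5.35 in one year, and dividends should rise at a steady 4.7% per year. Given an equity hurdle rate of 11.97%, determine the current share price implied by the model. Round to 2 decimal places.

$73.59

Gordon growth model: P₀ = D₁/(r − g), with D₁ = 5.35 given directly.
P₀ = 5.3500 / (0.1197 − 0.047) = 5.3500 / 0.0727 = 73.5901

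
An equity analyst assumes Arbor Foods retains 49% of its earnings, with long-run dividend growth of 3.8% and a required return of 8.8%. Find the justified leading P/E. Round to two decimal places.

10.20

Payout ratio b = 1 − 0.49 = 0.51.
Justified leading P/E = b/(r−g) = 0.51/(0.088−0.038) = 10.2000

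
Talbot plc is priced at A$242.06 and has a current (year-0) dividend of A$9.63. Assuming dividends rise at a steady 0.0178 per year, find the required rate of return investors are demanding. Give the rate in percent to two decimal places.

Rearranging the constant-growth DDM: r = D₁/P₀ + g.
D₁ = 9.63 × (1 + 0.0178) = 9.8014.
r = 9.8014 / 242.06 + 0.0178 = 0.04049 + 0.0178 = 0.05829

5.83%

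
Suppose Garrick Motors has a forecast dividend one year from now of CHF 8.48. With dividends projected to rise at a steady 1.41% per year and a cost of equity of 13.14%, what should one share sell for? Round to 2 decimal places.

Gordon growth model: P₀ = D₁/(r − g), with D₁ = 8.48 given directly.
P₀ = 8.4800 / (0.1314 − 0.0141) = 8.4800 / 0.1173 = 72.2933

CHF 72.29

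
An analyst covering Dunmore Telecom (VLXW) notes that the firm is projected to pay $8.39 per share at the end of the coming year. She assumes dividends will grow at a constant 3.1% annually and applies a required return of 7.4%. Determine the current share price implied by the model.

Gordon growth model: P₀ = D₁/(r − g), with D₁ = 8.39 given directly.
P₀ = 8.3900 / (0.074 − 0.031) = 8.3900 / 0.043 = 195.1163

$195.12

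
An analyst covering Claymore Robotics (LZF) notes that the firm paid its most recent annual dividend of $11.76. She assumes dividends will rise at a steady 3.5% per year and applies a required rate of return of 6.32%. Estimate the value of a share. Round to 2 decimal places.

Gordon growth model: P₀ = D₁/(r − g). D₁ = 11.76 × (1 + 0.035) = 12.1716.
P₀ = 12.1716 / (0.0632 − 0.035) = 12.1716 / 0.0282 = 431.6170

$431.62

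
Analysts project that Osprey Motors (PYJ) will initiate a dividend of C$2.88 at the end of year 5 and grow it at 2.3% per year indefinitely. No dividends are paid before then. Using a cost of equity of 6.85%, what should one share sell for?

Deferred-dividend DDM. At t=4 the remaining stream is a growing perpetuity with first payment D_5 = 2.88.
V_4 = D_5/(r−g) = 2.88/(0.0685−0.023) = 63.2967
P₀ = V_4/(1+r)^4 = 63.2967/(1+0.0685)^4 = 48.5605

C$48.56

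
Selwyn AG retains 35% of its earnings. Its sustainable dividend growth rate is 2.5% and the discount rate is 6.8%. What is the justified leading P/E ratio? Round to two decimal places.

15.12

Payout ratio b = 1 − 0.35 = 0.65.
Justified leading P/E = b/(r−g) = 0.65/(0.068−0.025) = 15.1163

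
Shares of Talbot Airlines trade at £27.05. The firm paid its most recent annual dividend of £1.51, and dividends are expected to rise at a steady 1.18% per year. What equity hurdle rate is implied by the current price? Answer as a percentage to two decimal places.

6.83%

Rearranging the constant-growth DDM: r = D₁/P₀ + g.
D₁ = 1.51 × (1 + 0.0118) = 1.5278.
r = 1.5278 / 27.05 + 0.0118 = 0.05648 + 0.0118 = 0.06828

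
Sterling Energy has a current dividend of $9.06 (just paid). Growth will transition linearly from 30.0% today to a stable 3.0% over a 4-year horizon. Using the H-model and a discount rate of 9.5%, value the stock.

H-model: P₀ = D₀[(1+g_L) + H(g_S−g_L)]/(r−g_L), with H = 4/2 = 2.
P₀ = 9.06 × [(1+0.03) + 2×(0.3−0.03)] / (0.095−0.03)
   = 9.06 × 1.5700 / 0.065 = 218.8338

$218.83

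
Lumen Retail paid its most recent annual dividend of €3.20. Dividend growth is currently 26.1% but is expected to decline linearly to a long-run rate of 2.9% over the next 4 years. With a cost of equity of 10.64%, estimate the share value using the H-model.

H-model: P₀ = D₀[(1+g_L) + H(g_S−g_L)]/(r−g_L), with H = 4/2 = 2.
P₀ = 3.20 × [(1+0.029) + 2×(0.261−0.029)] / (0.1064−0.029)
   = 3.20 × 1.4930 / 0.0774 = 61.7261

€61.73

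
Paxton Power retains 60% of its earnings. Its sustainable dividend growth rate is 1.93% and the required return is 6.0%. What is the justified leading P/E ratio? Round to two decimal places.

9.83

Payout ratio b = 1 − 0.60 = 0.40.
Justified leading P/E = b/(r−g) = 0.40/(0.06−0.0193) = 9.8280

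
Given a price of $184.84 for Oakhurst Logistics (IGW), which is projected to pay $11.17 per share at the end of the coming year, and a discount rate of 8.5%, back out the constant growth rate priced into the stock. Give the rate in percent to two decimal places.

From P₀ = D₁/(r − g), the implied growth is g = r − D₁/P₀.
g = 0.085 − 11.17/184.84 = 0.085 − 0.06043 = 0.02457

2.46%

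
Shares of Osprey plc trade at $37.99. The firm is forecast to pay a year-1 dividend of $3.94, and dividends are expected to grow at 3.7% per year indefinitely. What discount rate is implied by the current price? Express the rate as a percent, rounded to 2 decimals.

Rearranging the constant-growth DDM: r = D₁/P₀ + g.
r = 3.9400 / 37.99 + 0.037 = 0.10371 + 0.037 = 0.14071

14.07%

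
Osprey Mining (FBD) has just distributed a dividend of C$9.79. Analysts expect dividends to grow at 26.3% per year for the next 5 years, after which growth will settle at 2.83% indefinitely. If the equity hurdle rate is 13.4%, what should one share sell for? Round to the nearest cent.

C$231.64

Two-stage DDM. Project D₁…D_5 at 0.263, terminal growth 0.0283, discount at r = 0.134.
D_1 = 12.3648
D_2 = 15.6167
D_3 = 19.7239
D_4 = 24.9113
D_5 = 31.4630
Terminal value at t=5: TV = D_6/(r−g) = 32.3534/(0.134−0.0283) = 306.0866
P₀ = 12.3648/(1+0.134)^1 + 15.6167/(1+0.134)^2 + 19.7239/(1+0.134)^3 + 24.9113/(1+0.134)^4 + 31.4630/(1+0.134)^5 + 306.0866/(1+0.134)^5 = 231.6372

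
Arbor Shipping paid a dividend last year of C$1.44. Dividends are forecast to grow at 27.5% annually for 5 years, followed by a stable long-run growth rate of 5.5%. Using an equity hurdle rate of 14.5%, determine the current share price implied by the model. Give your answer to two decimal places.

C$38.96

Two-stage DDM. Project D₁…D_5 at 0.275, terminal growth 0.055, discount at r = 0.145.
D_1 = 1.8360
D_2 = 2.3409
D_3 = 2.9846
D_4 = 3.8054
D_5 = 4.8519
Terminal value at t=5: TV = D_6/(r−g) = 5.1188/(0.145−0.055) = 56.8753
P₀ = 1.8360/(1+0.145)^1 + 2.3409/(1+0.145)^2 + 2.9846/(1+0.145)^3 + 3.8054/(1+0.145)^4 + 4.8519/(1+0.145)^5 + 56.8753/(1+0.145)^5 = 38.9566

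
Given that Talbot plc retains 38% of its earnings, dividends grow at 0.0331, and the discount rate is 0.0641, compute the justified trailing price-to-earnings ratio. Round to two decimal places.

Payout ratio b = 1 − 0.38 = 0.62.
Justified trailing P/E = b(1+g)/(r−g) = 0.62×(1+0.0331)/(0.0641−0.0331) = 20.6620

20.66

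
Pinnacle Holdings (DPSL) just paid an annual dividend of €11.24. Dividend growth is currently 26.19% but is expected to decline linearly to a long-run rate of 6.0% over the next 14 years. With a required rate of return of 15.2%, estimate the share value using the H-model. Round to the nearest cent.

H-model: P₀ = D₀[(1+g_L) + H(g_S−g_L)]/(r−g_L), with H = 14/2 = 7.
P₀ = 11.24 × [(1+0.06) + 7×(0.2619−0.06)] / (0.152−0.06)
   = 11.24 × 2.4733 / 0.092 = 302.1727

€302.17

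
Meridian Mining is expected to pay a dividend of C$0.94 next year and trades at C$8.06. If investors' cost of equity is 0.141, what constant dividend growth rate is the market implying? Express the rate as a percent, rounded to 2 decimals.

From P₀ = D₁/(r − g), the implied growth is g = r − D₁/P₀.
g = 0.141 − 0.94/8.06 = 0.141 − 0.11663 = 0.02437

2.44%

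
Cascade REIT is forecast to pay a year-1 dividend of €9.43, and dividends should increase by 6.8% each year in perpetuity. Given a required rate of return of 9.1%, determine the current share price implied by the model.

Gordon growth model: P₀ = D₁/(r − g), with D₁ = 9.43 given directly.
P₀ = 9.4300 / (0.091 − 0.068) = 9.4300 / 0.023 = 410.0000

€410.00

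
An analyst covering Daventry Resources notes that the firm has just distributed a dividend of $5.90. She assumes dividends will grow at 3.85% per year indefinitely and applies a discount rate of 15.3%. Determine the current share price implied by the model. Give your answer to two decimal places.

Gordon growth model: P₀ = D₁/(r − g). D₁ = 5.90 × (1 + 0.0385) = 6.1272.
P₀ = 6.1272 / (0.153 − 0.0385) = 6.1272 / 0.1145 = 53.5122

$53.51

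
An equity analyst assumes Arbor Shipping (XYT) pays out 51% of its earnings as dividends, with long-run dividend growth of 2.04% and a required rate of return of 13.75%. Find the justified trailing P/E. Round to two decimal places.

Justified trailing P/E = b(1+g)/(r−g) = 0.51×(1+0.0204)/(0.1375−0.0204) = 4.4441

4.44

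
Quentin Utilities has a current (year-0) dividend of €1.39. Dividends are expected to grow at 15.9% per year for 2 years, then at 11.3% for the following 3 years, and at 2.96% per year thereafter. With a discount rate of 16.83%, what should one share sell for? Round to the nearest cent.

€15.25

Three-stage DDM. Project D₁…D_5; terminal Gordon value at t=5 with g = 0.0296; discount at r = 0.1683.
D_1 = 1.6110
D_2 = 1.8672
D_3 = 2.0781
D_4 = 2.3130
D_5 = 2.5743
TV_5 = 2.6505/(0.1683−0.0296) = 19.1099
P₀ = Σ Dₜ/(1+r)ᵗ + TV_5/(1+r)^5 = 15.2542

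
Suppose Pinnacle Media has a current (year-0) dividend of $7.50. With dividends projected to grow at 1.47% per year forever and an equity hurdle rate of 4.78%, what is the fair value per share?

$229.92

Gordon growth model: P₀ = D₁/(r − g). D₁ = 7.50 × (1 + 0.0147) = 7.6102.
P₀ = 7.6102 / (0.0478 − 0.0147) = 7.6102 / 0.0331 = 229.9169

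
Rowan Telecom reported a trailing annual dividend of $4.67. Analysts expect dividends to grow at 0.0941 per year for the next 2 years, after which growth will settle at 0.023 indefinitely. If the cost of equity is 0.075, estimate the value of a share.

$104.76

Two-stage DDM. Project D₁…D_2 at 0.0941, terminal growth 0.023, discount at r = 0.075.
D_1 = 5.1094
D_2 = 5.5902
Terminal value at t=2: TV = D_3/(r−g) = 5.7188/(0.075−0.023) = 109.9773
P₀ = 5.1094/(1+0.075)^1 + 5.5902/(1+0.075)^2 + 109.9773/(1+0.075)^2 = 104.7574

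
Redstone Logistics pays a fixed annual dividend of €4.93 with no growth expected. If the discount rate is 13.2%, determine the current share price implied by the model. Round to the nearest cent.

€37.35

Zero-growth DDM (perpetuity): P₀ = D/r = 4.93 / 0.132 = 37.3485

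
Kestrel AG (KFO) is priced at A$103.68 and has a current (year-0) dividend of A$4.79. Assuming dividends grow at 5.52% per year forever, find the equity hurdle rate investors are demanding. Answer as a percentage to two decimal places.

10.40%

Rearranging the constant-growth DDM: r = D₁/P₀ + g.
D₁ = 4.79 × (1 + 0.0552) = 5.0544.
r = 5.0544 / 103.68 + 0.0552 = 0.04875 + 0.0552 = 0.10395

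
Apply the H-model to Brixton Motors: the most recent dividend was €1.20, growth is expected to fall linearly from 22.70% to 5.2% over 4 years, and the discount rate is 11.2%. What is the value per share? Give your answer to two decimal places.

€28.04

H-model: P₀ = D₀[(1+g_L) + H(g_S−g_L)]/(r−g_L), with H = 4/2 = 2.
P₀ = 1.20 × [(1+0.052) + 2×(0.227−0.052)] / (0.112−0.052)
   = 1.20 × 1.4020 / 0.06 = 28.0400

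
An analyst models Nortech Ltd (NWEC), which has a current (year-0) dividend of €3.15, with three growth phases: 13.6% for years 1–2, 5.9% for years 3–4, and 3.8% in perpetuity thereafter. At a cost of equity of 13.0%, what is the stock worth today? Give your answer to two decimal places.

€43.68

Three-stage DDM. Project D₁…D_4; terminal Gordon value at t=4 with g = 0.038; discount at r = 0.13.
D_1 = 3.5784
D_2 = 4.0651
D_3 = 4.3049
D_4 = 4.5589
TV_4 = 4.7321/(0.13−0.038) = 51.4362
P₀ = Σ Dₜ/(1+r)ᵗ + TV_4/(1+r)^4 = 43.6766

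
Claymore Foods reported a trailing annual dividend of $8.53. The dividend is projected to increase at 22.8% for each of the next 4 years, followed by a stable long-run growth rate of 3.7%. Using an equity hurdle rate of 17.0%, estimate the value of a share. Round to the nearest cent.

$119.27

Two-stage DDM. Project D₁…D_4 at 0.228, terminal growth 0.037, discount at r = 0.17.
D_1 = 10.4748
D_2 = 12.8631
D_3 = 15.7959
D_4 = 19.3974
Terminal value at t=4: TV = D_5/(r−g) = 20.1151/(0.17−0.037) = 151.2410
P₀ = 10.4748/(1+0.17)^1 + 12.8631/(1+0.17)^2 + 15.7959/(1+0.17)^3 + 19.3974/(1+0.17)^4 + 151.2410/(1+0.17)^4 = 119.2732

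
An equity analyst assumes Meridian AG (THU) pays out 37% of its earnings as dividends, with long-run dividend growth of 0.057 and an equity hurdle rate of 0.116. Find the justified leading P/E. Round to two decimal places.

6.27

Justified leading P/E = b/(r−g) = 0.37/(0.116−0.057) = 6.2712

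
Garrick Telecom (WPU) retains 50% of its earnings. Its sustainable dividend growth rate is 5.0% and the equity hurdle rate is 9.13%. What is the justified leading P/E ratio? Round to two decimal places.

Payout ratio b = 1 − 0.50 = 0.50.
Justified leading P/E = b/(r−g) = 0.50/(0.0913−0.05) = 12.1065

12.11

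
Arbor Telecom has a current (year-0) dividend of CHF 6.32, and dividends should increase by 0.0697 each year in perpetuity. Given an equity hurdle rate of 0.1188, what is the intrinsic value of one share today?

Gordon growth model: P₀ = D₁/(r − g). D₁ = 6.32 × (1 + 0.0697) = 6.7605.
P₀ = 6.7605 / (0.1188 − 0.0697) = 6.7605 / 0.0491 = 137.6885

CHF 137.69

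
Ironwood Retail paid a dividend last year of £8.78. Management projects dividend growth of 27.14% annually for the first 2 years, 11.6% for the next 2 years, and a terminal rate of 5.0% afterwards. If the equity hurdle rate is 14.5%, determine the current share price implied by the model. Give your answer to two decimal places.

£155.08

Three-stage DDM. Project D₁…D_4; terminal Gordon value at t=4 with g = 0.05; discount at r = 0.145.
D_1 = 11.1629
D_2 = 14.1925
D_3 = 15.8388
D_4 = 17.6761
TV_4 = 18.5599/(0.145−0.05) = 195.3678
P₀ = Σ Dₜ/(1+r)ᵗ + TV_4/(1+r)^4 = 155.0763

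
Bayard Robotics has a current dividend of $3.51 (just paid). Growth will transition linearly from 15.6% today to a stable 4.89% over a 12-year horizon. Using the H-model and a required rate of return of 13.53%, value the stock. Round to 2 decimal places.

H-model: P₀ = D₀[(1+g_L) + H(g_S−g_L)]/(r−g_L), with H = 12/2 = 6.
P₀ = 3.51 × [(1+0.0489) + 6×(0.156−0.0489)] / (0.1353−0.0489)
   = 3.51 × 1.6915 / 0.0864 = 68.7172

$68.72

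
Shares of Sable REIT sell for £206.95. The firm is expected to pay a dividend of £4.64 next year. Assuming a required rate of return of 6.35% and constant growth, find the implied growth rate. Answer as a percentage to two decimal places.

From P₀ = D₁/(r − g), the implied growth is g = r − D₁/P₀.
g = 0.0635 − 4.64/206.95 = 0.0635 − 0.02242 = 0.04108

4.11%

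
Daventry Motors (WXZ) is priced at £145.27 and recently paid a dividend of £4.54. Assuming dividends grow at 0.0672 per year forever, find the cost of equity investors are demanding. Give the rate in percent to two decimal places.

Rearranging the constant-growth DDM: r = D₁/P₀ + g.
D₁ = 4.54 × (1 + 0.0672) = 4.8451.
r = 4.8451 / 145.27 + 0.0672 = 0.03335 + 0.0672 = 0.10055

10.06%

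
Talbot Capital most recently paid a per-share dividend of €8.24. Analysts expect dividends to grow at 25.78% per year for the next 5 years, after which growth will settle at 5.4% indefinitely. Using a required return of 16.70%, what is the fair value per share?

€163.66

Two-stage DDM. Project D₁…D_5 at 0.2578, terminal growth 0.054, discount at r = 0.167.
D_1 = 10.3643
D_2 = 13.0362
D_3 = 16.3969
D_4 = 20.6240
D_5 = 25.9409
Terminal value at t=5: TV = D_6/(r−g) = 27.3417/(0.167−0.054) = 241.9621
P₀ = 10.3643/(1+0.167)^1 + 13.0362/(1+0.167)^2 + 16.3969/(1+0.167)^3 + 20.6240/(1+0.167)^4 + 25.9409/(1+0.167)^5 + 241.9621/(1+0.167)^5 = 163.6620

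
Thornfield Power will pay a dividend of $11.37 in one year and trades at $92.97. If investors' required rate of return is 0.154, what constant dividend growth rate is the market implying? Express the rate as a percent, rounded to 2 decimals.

From P₀ = D₁/(r − g), the implied growth is g = r − D₁/P₀.
g = 0.154 − 11.37/92.97 = 0.154 − 0.12230 = 0.03170

3.17%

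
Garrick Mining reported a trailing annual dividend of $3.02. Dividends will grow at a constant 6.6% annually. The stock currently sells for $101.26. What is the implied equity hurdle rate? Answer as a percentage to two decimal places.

9.78%

Rearranging the constant-growth DDM: r = D₁/P₀ + g.
D₁ = 3.02 × (1 + 0.066) = 3.2193.
r = 3.2193 / 101.26 + 0.066 = 0.03179 + 0.066 = 0.09779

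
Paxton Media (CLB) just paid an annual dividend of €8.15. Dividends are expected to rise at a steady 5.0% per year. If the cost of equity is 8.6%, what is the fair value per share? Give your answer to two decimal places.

€237.71

Gordon growth model: P₀ = D₁/(r − g). D₁ = 8.15 × (1 + 0.05) = 8.5575.
P₀ = 8.5575 / (0.086 − 0.05) = 8.5575 / 0.036 = 237.7083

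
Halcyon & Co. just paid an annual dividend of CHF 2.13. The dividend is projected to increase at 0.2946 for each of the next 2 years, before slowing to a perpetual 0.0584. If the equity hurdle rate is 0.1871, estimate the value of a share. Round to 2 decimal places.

Two-stage DDM. Project D₁…D_2 at 0.2946, terminal growth 0.0584, discount at r = 0.1871.
D_1 = 2.7575
D_2 = 3.5699
Terminal value at t=2: TV = D_3/(r−g) = 3.7783/(0.1871−0.0584) = 29.3577
P₀ = 2.7575/(1+0.1871)^1 + 3.5699/(1+0.1871)^2 + 29.3577/(1+0.1871)^2 = 25.6889

CHF 25.69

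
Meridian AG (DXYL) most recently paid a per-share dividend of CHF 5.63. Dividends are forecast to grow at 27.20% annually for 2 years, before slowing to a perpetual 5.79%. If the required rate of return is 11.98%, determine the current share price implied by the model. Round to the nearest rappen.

Two-stage DDM. Project D₁…D_2 at 0.272, terminal growth 0.0579, discount at r = 0.1198.
D_1 = 7.1614
D_2 = 9.1092
Terminal value at t=2: TV = D_3/(r−g) = 9.6367/(0.1198−0.0579) = 155.6813
P₀ = 7.1614/(1+0.1198)^1 + 9.1092/(1+0.1198)^2 + 155.6813/(1+0.1198)^2 = 137.8122

CHF 137.81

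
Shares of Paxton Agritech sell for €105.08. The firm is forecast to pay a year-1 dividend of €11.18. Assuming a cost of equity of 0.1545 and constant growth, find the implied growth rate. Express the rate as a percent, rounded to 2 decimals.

From P₀ = D₁/(r − g), the implied growth is g = r − D₁/P₀.
g = 0.1545 − 11.18/105.08 = 0.1545 − 0.10640 = 0.04810

4.81%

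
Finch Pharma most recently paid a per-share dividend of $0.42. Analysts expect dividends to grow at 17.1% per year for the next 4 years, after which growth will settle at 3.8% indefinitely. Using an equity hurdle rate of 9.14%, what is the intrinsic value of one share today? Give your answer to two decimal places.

Two-stage DDM. Project D₁…D_4 at 0.171, terminal growth 0.038, discount at r = 0.0914.
D_1 = 0.4918
D_2 = 0.5759
D_3 = 0.6744
D_4 = 0.7897
Terminal value at t=4: TV = D_5/(r−g) = 0.8197/(0.0914−0.038) = 15.3509
P₀ = 0.4918/(1+0.0914)^1 + 0.5759/(1+0.0914)^2 + 0.6744/(1+0.0914)^3 + 0.7897/(1+0.0914)^4 + 15.3509/(1+0.0914)^4 = 12.8287

$12.83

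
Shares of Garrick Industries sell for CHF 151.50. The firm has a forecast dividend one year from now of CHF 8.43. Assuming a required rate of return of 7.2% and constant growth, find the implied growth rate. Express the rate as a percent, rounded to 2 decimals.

From P₀ = D₁/(r − g), the implied growth is g = r − D₁/P₀.
g = 0.072 − 8.43/151.50 = 0.072 − 0.05564 = 0.01636

1.64%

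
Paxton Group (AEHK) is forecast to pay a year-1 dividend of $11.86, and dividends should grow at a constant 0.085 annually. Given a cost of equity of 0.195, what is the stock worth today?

$107.82

Gordon growth model: P₀ = D₁/(r − g), with D₁ = 11.86 given directly.
P₀ = 11.8600 / (0.195 − 0.085) = 11.8600 / 0.11 = 107.8182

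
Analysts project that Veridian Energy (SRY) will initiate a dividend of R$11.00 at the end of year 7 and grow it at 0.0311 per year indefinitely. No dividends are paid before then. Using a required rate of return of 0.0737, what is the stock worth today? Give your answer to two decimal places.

Deferred-dividend DDM. At t=6 the remaining stream is a growing perpetuity with first payment D_7 = 11.00.
V_6 = D_7/(r−g) = 11.00/(0.0737−0.0311) = 258.2160
P₀ = V_6/(1+r)^6 = 258.2160/(1+0.0737)^6 = 168.5332

R$168.53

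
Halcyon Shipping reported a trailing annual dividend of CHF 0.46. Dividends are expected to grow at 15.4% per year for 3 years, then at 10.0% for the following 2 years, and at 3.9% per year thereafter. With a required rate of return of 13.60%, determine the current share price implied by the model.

Three-stage DDM. Project D₁…D_5; terminal Gordon value at t=5 with g = 0.039; discount at r = 0.136.
D_1 = 0.5308
D_2 = 0.6126
D_3 = 0.7069
D_4 = 0.7776
D_5 = 0.8554
TV_5 = 0.8887/(0.136−0.039) = 9.1623
P₀ = Σ Dₜ/(1+r)ᵗ + TV_5/(1+r)^5 = 7.1862

CHF 7.19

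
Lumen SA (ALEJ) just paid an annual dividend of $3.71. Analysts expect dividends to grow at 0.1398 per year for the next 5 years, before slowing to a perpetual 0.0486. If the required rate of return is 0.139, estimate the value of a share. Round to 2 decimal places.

Two-stage DDM. Project D₁…D_5 at 0.1398, terminal growth 0.0486, discount at r = 0.139.
D_1 = 4.2287
D_2 = 4.8198
D_3 = 5.4936
D_4 = 6.2616
D_5 = 7.1370
Terminal value at t=5: TV = D_6/(r−g) = 7.4839/(0.139−0.0486) = 82.7863
P₀ = 4.2287/(1+0.139)^1 + 4.8198/(1+0.139)^2 + 5.4936/(1+0.139)^3 + 6.2616/(1+0.139)^4 + 7.1370/(1+0.139)^5 + 82.7863/(1+0.139)^5 = 61.7748

$61.77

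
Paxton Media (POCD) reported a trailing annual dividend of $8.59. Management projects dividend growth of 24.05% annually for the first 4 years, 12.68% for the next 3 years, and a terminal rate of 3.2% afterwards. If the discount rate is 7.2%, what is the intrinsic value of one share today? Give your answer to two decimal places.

Three-stage DDM. Project D₁…D_7; terminal Gordon value at t=7 with g = 0.032; discount at r = 0.072.
D_1 = 10.6559
D_2 = 13.2186
D_3 = 16.3977
D_4 = 20.3414
D_5 = 22.9207
D_6 = 25.8270
D_7 = 29.1019
TV_7 = 30.0331/(0.072−0.032) = 750.8280
P₀ = Σ Dₜ/(1+r)ᵗ + TV_7/(1+r)^7 = 562.7578

$562.76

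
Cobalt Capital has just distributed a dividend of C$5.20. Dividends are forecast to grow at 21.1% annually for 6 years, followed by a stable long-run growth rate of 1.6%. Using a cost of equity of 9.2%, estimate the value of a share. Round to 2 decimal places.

Two-stage DDM. Project D₁…D_6 at 0.211, terminal growth 0.016, discount at r = 0.092.
D_1 = 6.2972
D_2 = 7.6259
D_3 = 9.2350
D_4 = 11.1836
D_5 = 13.5433
D_6 = 16.4009
Terminal value at t=6: TV = D_7/(r−g) = 16.6633/(0.092−0.016) = 219.2544
P₀ = 6.2972/(1+0.092)^1 + 7.6259/(1+0.092)^2 + 9.2350/(1+0.092)^3 + 11.1836/(1+0.092)^4 + 13.5433/(1+0.092)^5 + 16.4009/(1+0.092)^6 + 219.2544/(1+0.092)^6 = 174.8170

C$174.82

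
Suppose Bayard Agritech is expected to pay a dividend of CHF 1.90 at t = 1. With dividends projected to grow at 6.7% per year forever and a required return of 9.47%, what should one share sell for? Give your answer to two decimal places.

CHF 68.59

Gordon growth model: P₀ = D₁/(r − g), with D₁ = 1.90 given directly.
P₀ = 1.9000 / (0.0947 − 0.067) = 1.9000 / 0.0277 = 68.5921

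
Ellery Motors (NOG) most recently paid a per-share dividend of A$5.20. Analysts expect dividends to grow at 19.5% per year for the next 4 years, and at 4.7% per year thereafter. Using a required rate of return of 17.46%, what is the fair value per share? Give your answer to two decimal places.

A$67.43

Two-stage DDM. Project D₁…D_4 at 0.195, terminal growth 0.047, discount at r = 0.1746.
D_1 = 6.2140
D_2 = 7.4257
D_3 = 8.8737
D_4 = 10.6041
Terminal value at t=4: TV = D_5/(r−g) = 11.1025/(0.1746−0.047) = 87.0104
P₀ = 6.2140/(1+0.1746)^1 + 7.4257/(1+0.1746)^2 + 8.8737/(1+0.1746)^3 + 10.6041/(1+0.1746)^4 + 87.0104/(1+0.1746)^4 = 67.4289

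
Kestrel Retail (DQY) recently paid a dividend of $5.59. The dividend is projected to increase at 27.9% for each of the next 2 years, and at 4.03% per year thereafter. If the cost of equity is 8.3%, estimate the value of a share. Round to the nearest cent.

$204.34

Two-stage DDM. Project D₁…D_2 at 0.279, terminal growth 0.0403, discount at r = 0.083.
D_1 = 7.1496
D_2 = 9.1444
Terminal value at t=2: TV = D_3/(r−g) = 9.5129/(0.083−0.0403) = 222.7838
P₀ = 7.1496/(1+0.083)^1 + 9.1444/(1+0.083)^2 + 222.7838/(1+0.083)^2 = 204.3426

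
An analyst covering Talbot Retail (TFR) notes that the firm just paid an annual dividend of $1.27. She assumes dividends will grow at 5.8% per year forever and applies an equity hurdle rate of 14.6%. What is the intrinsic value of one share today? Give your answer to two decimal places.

Gordon growth model: P₀ = D₁/(r − g). D₁ = 1.27 × (1 + 0.058) = 1.3437.
P₀ = 1.3437 / (0.146 − 0.058) = 1.3437 / 0.088 = 15.2689

$15.27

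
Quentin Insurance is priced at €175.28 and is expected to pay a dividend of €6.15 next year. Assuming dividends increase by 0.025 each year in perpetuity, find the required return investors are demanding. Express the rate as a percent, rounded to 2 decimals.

6.01%

Rearranging the constant-growth DDM: r = D₁/P₀ + g.
r = 6.1500 / 175.28 + 0.025 = 0.03509 + 0.025 = 0.06009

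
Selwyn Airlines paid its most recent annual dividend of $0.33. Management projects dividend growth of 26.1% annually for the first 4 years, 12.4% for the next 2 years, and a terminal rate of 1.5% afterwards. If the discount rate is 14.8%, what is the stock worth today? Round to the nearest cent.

Three-stage DDM. Project D₁…D_6; terminal Gordon value at t=6 with g = 0.015; discount at r = 0.148.
D_1 = 0.4161
D_2 = 0.5247
D_3 = 0.6617
D_4 = 0.8344
D_5 = 0.9379
D_6 = 1.0542
TV_6 = 1.0700/(0.148−0.015) = 8.0449
P₀ = Σ Dₜ/(1+r)ᵗ + TV_6/(1+r)^6 = 6.1238

$6.12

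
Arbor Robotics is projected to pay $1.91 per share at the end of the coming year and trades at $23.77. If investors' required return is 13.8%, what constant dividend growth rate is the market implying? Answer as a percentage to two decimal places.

5.76%

From P₀ = D₁/(r − g), the implied growth is g = r − D₁/P₀.
g = 0.138 − 1.91/23.77 = 0.138 − 0.08035 = 0.05765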